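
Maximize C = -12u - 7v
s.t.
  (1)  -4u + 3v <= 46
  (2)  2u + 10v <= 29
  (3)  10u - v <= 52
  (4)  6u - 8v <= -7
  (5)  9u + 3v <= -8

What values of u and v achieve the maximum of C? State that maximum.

u = -347/14, v = -124/7, maximum C = 2950/7

Extreme points and C = -12u - 7v:
  (-373/46, 104/23) → C = 1510/23
  (-347/14, -124/7) → C = 2950/7
  (-167/84, 277/84) → C = 65/84
  (-17/18, 1/6) → C = 61/6

The binding constraints are -4u + 3v = 46 and 6u - 8v = -7.
Solving simultaneously gives u = -347/14, v = -124/7.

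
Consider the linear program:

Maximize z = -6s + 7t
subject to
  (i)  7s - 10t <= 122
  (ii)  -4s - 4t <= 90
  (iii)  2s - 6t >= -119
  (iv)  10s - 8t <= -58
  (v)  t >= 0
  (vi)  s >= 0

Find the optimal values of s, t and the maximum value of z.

The binding constraints are 2s - 6t = -119 and s = 0.
Solving simultaneously gives s = 0, t = 119/6.

s = 0, t = 119/6, maximum z = 833/6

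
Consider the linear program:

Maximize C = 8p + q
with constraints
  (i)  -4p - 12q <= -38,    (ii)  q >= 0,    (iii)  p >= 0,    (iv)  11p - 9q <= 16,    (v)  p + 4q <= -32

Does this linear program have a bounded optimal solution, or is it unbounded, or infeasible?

The boundaries -4p - 12q = -38 and p = 0 meet at (0, 19/6), but that point violates p + 4q ≤ -32. Every candidate vertex is excluded by some other constraint, so the feasible region is empty.

infeasible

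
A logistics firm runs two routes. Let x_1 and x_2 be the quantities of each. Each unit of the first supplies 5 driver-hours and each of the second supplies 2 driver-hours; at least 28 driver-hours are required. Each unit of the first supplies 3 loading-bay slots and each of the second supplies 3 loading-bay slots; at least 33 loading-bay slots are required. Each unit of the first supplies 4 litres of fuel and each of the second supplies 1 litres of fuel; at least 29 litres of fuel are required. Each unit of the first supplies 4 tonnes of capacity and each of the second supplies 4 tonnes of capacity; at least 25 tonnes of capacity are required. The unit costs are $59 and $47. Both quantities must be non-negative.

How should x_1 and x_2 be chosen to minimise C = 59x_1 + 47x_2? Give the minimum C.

x_1 = 6, x_2 = 5, minimum C = 589

Feasible corners and C = 59x_1 + 47x_2:
  (0, 29) → C = 1363
  (11, 0) → C = 649
  (6, 5) → C = 589
The feasible region is unbounded (it extends along (0, 1), (1, 0)), but C strictly increases along every unbounded feasible direction, so there is no improving ray and the minimum is attained at a vertex.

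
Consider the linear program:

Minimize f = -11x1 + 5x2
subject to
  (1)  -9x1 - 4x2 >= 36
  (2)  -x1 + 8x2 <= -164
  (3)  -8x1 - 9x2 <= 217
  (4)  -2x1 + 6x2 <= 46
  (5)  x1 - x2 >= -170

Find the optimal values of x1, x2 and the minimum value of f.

Extreme points and f = -11x1 + 5x2:
  (92/19, -378/19) → f = -2902/19
  (544/49, -1665/49) → f = -14309/49
  (-260/73, -1529/73) → f = -4785/73

At the optimal vertex, -9x1 - 4x2 = 36 and -8x1 - 9x2 = 217.
Solving simultaneously gives x1 = 544/49, x2 = -1665/49.

x1 = 544/49, x2 = -1665/49, minimum f = -14309/49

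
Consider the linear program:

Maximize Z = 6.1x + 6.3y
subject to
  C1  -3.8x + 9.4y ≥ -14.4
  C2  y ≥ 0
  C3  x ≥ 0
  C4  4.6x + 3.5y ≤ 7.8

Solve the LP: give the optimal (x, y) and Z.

Corner points and Z = 6.1x + 6.3y:
  (0, 0) → Z = 0
  (39/23, 0) → Z = 2379/230
  (0, 78/35) → Z = 351/25

The binding constraints are x = 0 and 4.6x + 3.5y = 7.8.
Solving simultaneously gives x = 0, y = 78/35.

x = 0, y = 78/35, maximum Z = 351/25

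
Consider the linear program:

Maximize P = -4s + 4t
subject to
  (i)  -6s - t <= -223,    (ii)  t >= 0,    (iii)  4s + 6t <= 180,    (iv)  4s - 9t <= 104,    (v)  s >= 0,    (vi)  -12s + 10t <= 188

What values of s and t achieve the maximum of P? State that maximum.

Vertices and P = -4s + 4t:
  (579/16, 47/8) → P = -485/4
  (2111/58, 134/29) → P = -3686/29
  (187/5, 76/15) → P = -388/3

The binding constraints are -6s - t = -223 and 4s + 6t = 180.
Solving simultaneously gives s = 579/16, t = 47/8.

s = 579/16, t = 47/8, maximum P = -485/4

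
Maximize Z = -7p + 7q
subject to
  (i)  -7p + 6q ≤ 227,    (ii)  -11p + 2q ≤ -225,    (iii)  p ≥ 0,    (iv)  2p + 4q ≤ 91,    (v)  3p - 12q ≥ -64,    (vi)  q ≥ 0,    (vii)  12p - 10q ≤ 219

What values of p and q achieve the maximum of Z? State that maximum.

p = 202/9, q = 197/18, maximum Z = -161/2

Corner points and Z = -7p + 7q:
  (202/9, 197/18) → Z = -161/2
  (906/43, 291/86) → Z = -10647/86
  (209/9, 401/36) → Z = -1015/12
  (893/34, 327/34) → Z = -1981/17

The optimum lies where -11p + 2q = -225 and 3p - 12q = -64.
Solving simultaneously gives p = 202/9, q = 197/18.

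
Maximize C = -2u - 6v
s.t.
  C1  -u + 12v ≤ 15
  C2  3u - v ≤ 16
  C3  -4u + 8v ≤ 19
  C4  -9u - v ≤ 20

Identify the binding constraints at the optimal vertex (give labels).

C2 and C4

Corner points and C = -2u - 6v:
  (207/35, 61/35) → C = -156/7
  (-255/109, 115/109) → C = -180/109
  (-1/3, -17) → C = 308/3

The maximum is at (-1/3, -17). Substituting into each constraint, equality holds for C2 and C4; the remaining constraints have slack.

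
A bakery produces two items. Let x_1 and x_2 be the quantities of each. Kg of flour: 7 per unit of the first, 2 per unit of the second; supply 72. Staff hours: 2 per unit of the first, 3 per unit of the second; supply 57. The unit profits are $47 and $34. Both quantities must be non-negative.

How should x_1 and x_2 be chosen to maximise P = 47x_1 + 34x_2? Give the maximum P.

At the optimal vertex, 7x_1 + 2x_2 = 72 and 2x_1 + 3x_2 = 57.
Solving simultaneously gives x_1 = 6, x_2 = 15.

x_1 = 6, x_2 = 15, maximum P = 792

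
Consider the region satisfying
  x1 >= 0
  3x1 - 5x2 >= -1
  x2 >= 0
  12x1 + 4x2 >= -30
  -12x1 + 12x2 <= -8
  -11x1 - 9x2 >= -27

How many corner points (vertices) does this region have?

3

Of the 15 pairwise boundary intersections, those satisfying every inequality are:
  (2/3, 0)
  (27/11, 0)
  (33/20, 59/60)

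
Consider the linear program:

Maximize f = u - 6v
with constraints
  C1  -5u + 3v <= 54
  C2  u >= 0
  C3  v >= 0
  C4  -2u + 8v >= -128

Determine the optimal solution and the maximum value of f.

Feasible corners and f = u - 6v:
  (0, 18) → f = -108
  (0, 0) → f = 0
  (64, 0) → f = 64
The feasible region is unbounded (it extends along (4, 1), (3, 5)), but f strictly decreases along every unbounded feasible direction, so there is no improving ray and the maximum is attained at a vertex.

At the optimal vertex, v = 0 and -2u + 8v = -128.
Solving simultaneously gives u = 64, v = 0.

u = 64, v = 0, maximum f = 64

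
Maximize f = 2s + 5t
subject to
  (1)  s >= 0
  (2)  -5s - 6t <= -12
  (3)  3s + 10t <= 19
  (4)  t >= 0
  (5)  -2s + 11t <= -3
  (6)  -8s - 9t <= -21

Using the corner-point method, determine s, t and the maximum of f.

s = 19/3, t = 0, maximum f = 38/3

Vertices and f = 2s + 5t:
  (19/3, 0) → f = 38/3
  (239/53, 29/53) → f = 623/53
  (21/8, 0) → f = 21/4
  (129/53, 9/53) → f = 303/53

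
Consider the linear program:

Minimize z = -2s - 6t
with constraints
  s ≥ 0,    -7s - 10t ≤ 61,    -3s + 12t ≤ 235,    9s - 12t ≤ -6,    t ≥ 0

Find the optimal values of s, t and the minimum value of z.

At the optimal vertex, -3s + 12t = 235 and 9s - 12t = -6.
Solving simultaneously gives s = 229/6, t = 233/8.

s = 229/6, t = 233/8, minimum z = -3013/12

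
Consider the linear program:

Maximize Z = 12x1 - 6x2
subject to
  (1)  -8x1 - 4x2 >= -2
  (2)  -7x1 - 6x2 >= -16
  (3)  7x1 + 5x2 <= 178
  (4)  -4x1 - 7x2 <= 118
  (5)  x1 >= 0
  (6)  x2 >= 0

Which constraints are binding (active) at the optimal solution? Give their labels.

Extreme points and Z = 12x1 - 6x2:
  (0, 1/2) → Z = -3
  (1/4, 0) → Z = 3
  (0, 0) → Z = 0

The maximum is at (1/4, 0). Substituting into each constraint, equality holds for (1) and (6); the remaining constraints have slack.

(1) and (6)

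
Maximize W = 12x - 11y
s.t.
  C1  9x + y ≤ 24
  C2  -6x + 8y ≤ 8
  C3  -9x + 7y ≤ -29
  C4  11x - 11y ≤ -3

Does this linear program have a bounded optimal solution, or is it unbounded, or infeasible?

The boundaries 9x + y = 24 and -6x + 8y = 8 meet at (92/39, 36/13), but that point violates -9x + 7y ≤ -29. Every candidate vertex is excluded by some other constraint, so the feasible region is empty.

infeasible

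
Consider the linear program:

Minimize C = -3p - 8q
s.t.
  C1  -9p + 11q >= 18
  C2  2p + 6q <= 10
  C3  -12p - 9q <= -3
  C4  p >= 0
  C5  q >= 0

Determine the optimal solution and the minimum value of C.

p = 1/38, q = 63/38, minimum C = -507/38

Extreme points and C = -3p - 8q:
  (1/38, 63/38) → C = -507/38
  (0, 18/11) → C = -144/11
  (0, 5/3) → C = -40/3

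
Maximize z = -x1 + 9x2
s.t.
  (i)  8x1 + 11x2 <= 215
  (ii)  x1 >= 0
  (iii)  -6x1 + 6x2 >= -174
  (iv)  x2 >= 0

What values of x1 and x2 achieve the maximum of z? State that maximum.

The optimum lies where 8x1 + 11x2 = 215 and x1 = 0.
Solving simultaneously gives x1 = 0, x2 = 215/11.

x1 = 0, x2 = 215/11, maximum z = 1935/11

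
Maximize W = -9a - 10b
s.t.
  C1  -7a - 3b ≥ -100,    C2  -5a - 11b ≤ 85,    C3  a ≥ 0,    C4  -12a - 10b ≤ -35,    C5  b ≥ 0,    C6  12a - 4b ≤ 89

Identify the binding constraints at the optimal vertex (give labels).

C4 and C5

Corner points and W = -9a - 10b:
  (0, 100/3) → W = -1000/3
  (667/64, 577/64) → W = -11773/64
  (0, 7/2) → W = -35
  (35/12, 0) → W = -105/4
  (89/12, 0) → W = -267/4

The maximum is at (35/12, 0). Substituting into each constraint, equality holds for C4 and C5; the remaining constraints have slack.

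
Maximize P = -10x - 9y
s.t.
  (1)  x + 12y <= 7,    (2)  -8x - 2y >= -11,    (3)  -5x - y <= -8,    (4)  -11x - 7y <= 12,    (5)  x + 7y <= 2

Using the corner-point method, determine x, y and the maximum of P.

Extreme points and P = -10x - 9y:
  (5/2, -9/2) → P = 31/2
  (101/34, -217/34) → P = 943/34
  (17/6, -37/6) → P = 163/6

x = 101/34, y = -217/34, maximum P = 943/34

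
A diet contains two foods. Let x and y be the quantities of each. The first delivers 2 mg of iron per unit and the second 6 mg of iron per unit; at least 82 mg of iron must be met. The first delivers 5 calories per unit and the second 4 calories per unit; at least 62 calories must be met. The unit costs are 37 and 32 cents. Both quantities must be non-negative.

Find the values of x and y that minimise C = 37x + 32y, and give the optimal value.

x = 2, y = 13, minimum C = 490

Feasible corners and C = 37x + 32y:
  (0, 31/2) → C = 496
  (41, 0) → C = 1517
  (2, 13) → C = 490
The feasible region is unbounded (it extends along (0, 1), (1, 0)), but C strictly increases along every unbounded feasible direction, so there is no improving ray and the minimum is attained at a vertex.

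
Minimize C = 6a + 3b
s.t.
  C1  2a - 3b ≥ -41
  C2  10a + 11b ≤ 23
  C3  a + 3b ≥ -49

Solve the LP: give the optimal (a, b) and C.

Vertices and C = 6a + 3b:
  (-191/26, 114/13) → C = -231/13
  (-30, -19/3) → C = -199
  (32, -27) → C = 111

At the optimal vertex, 2a - 3b = -41 and a + 3b = -49.
Solving simultaneously gives a = -30, b = -19/3.

a = -30, b = -19/3, minimum C = -199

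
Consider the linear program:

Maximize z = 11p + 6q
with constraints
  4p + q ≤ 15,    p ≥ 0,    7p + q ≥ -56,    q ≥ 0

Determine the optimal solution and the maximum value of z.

p = 0, q = 15, maximum z = 90

Extreme points and z = 11p + 6q:
  (0, 15) → z = 90
  (15/4, 0) → z = 165/4
  (0, 0) → z = 0

At the optimal vertex, 4p + q = 15 and p = 0.
Solving simultaneously gives p = 0, q = 15.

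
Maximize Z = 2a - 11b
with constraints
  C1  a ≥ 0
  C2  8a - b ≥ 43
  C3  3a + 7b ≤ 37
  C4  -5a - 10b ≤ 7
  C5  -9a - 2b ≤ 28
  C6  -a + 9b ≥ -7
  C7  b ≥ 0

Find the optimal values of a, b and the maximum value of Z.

The optimum lies where 3a + 7b = 37 and -a + 9b = -7.
Solving simultaneously gives a = 191/17, b = 8/17.

a = 191/17, b = 8/17, maximum Z = 294/17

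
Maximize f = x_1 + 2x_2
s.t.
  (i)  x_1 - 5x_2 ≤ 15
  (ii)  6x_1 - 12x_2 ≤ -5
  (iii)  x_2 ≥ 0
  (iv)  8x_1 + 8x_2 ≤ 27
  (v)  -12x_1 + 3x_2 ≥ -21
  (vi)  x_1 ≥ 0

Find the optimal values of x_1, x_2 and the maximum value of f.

Corner points and f = x_1 + 2x_2:
  (71/36, 101/72) → f = 43/9
  (0, 5/12) → f = 5/6
  (0, 27/8) → f = 27/4

The optimum lies where 8x_1 + 8x_2 = 27 and x_1 = 0.
Solving simultaneously gives x_1 = 0, x_2 = 27/8.

x_1 = 0, x_2 = 27/8, maximum f = 27/4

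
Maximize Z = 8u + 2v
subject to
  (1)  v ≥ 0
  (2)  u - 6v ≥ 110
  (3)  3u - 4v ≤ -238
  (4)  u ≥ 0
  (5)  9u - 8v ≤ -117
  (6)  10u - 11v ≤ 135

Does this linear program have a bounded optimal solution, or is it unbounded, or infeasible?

The boundaries 3u - 4v = -238 and u = 0 meet at (0, 119/2), but that point violates u - 6v ≥ 110. Every candidate vertex is excluded by some other constraint, so the feasible region is empty.

infeasible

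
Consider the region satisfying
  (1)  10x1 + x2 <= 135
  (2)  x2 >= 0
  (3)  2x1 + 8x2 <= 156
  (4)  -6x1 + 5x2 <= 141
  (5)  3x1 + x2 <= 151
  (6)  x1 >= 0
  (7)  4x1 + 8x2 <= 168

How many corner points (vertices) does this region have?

5

The feasible vertices (each the meet of two boundaries and inside every other half-plane) are:
  (27/2, 0)
  (12, 15)
  (0, 0)
  (0, 39/2)
  (6, 18)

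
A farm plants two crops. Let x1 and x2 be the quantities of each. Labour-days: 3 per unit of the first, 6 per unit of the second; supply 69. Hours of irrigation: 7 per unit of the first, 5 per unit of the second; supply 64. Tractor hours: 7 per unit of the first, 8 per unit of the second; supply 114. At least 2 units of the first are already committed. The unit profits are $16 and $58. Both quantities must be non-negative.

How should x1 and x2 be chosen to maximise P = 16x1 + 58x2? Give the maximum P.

Vertices and P = 16x1 + 58x2:
  (64/7, 0) → P = 1024/7
  (2, 0) → P = 32
  (2, 10) → P = 612

The optimum lies where 7x1 + 5x2 = 64 and x1 = 2.
Solving simultaneously gives x1 = 2, x2 = 10.

x1 = 2, x2 = 10, maximum P = 612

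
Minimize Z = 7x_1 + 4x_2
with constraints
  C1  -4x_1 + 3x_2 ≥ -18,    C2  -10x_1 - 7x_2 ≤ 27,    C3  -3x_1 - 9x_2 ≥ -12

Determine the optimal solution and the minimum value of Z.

Vertices and Z = 7x_1 + 4x_2:
  (45/58, -144/29) → Z = -837/58
  (22/5, -2/15) → Z = 454/15
  (-109/23, 67/23) → Z = -495/23

The binding constraints are -10x_1 - 7x_2 = 27 and -3x_1 - 9x_2 = -12.
Solving simultaneously gives x_1 = -109/23, x_2 = 67/23.

x_1 = -109/23, x_2 = 67/23, minimum Z = -495/23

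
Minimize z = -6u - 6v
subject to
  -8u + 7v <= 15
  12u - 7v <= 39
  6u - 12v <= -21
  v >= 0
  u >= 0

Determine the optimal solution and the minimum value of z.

u = 27/2, v = 123/7, minimum z = -1305/7

Extreme points and z = -6u - 6v:
  (27/2, 123/7) → z = -1305/7
  (0, 15/7) → z = -90/7
  (205/34, 81/17) → z = -1101/17
  (0, 7/4) → z = -21/2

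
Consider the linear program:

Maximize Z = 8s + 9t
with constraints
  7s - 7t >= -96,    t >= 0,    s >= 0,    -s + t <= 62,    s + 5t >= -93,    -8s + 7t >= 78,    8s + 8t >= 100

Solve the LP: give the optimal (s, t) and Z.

s = 18, t = 222/7, maximum Z = 3006/7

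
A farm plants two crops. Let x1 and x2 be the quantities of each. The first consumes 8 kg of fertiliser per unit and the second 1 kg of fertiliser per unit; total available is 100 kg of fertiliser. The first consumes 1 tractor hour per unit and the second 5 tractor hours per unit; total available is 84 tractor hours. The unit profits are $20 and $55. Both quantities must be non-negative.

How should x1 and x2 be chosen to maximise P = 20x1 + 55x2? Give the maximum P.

Feasible corners and P = 20x1 + 55x2:
  (0, 0) → P = 0
  (0, 84/5) → P = 924
  (25/2, 0) → P = 250
  (32/3, 44/3) → P = 1020

x1 = 32/3, x2 = 44/3, maximum P = 1020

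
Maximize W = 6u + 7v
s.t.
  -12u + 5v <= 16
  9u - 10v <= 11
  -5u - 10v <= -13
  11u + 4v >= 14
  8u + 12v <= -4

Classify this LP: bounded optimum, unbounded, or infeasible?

infeasible

The boundaries -12u + 5v = 16 and 11u + 4v = 14 meet at (6/103, 344/103), but that point violates 8u + 12v ≤ -4. Every candidate vertex is excluded by some other constraint, so the feasible region is empty.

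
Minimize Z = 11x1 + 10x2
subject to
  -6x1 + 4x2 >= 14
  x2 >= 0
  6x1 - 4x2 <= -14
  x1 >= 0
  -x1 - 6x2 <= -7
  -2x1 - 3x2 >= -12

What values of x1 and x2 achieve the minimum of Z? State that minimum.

x1 = 0, x2 = 7/2, minimum Z = 35

Vertices and Z = 11x1 + 10x2:
  (0, 7/2) → Z = 35
  (3/13, 50/13) → Z = 41
  (0, 4) → Z = 40

At the optimal vertex, -6x1 + 4x2 = 14 and 6x1 - 4x2 = -14.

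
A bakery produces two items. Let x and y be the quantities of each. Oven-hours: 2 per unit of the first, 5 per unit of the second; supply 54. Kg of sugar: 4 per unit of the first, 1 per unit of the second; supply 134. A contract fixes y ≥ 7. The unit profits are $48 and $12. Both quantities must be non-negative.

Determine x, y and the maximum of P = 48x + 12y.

x = 19/2, y = 7, maximum P = 540

Feasible corners and P = 48x + 12y:
  (0, 54/5) → P = 648/5
  (0, 7) → P = 84
  (19/2, 7) → P = 540

The binding constraints are 2x + 5y = 54 and y = 7.
Solving simultaneously gives x = 19/2, y = 7.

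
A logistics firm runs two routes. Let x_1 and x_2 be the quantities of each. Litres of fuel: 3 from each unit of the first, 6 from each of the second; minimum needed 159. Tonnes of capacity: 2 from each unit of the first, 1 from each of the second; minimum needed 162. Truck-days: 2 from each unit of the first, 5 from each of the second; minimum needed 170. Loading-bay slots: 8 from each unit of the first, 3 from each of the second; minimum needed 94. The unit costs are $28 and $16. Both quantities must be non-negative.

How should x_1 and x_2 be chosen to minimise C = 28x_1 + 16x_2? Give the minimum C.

Feasible corners and C = 28x_1 + 16x_2:
  (0, 162) → C = 2592
  (85, 0) → C = 2380
  (80, 2) → C = 2272
The feasible region is unbounded (it extends along (0, 1), (1, 0)), but C strictly increases along every unbounded feasible direction, so there is no improving ray and the minimum is attained at a vertex.

At the optimal vertex, 2x_1 + x_2 = 162 and 2x_1 + 5x_2 = 170.
Solving simultaneously gives x_1 = 80, x_2 = 2.

x_1 = 80, x_2 = 2, minimum C = 2272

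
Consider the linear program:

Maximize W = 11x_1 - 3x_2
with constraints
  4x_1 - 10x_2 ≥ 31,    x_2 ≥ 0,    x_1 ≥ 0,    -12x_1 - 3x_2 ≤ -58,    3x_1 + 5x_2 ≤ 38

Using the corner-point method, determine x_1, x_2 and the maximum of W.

Vertices and W = 11x_1 - 3x_2:
  (31/4, 0) → W = 341/4
  (107/10, 59/50) → W = 2854/25
  (38/3, 0) → W = 418/3

The binding constraints are x_2 = 0 and 3x_1 + 5x_2 = 38.
Solving simultaneously gives x_1 = 38/3, x_2 = 0.

x_1 = 38/3, x_2 = 0, maximum W = 418/3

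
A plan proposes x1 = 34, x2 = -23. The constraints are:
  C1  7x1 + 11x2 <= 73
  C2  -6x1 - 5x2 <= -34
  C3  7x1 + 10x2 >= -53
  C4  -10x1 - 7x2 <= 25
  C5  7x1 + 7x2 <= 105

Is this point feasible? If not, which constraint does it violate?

C1: -15 ≤ 73 ✓
C2: -89 ≤ -34 ✓
C3: 8 ≥ -53 ✓
C4: -179 ≤ 25 ✓
C5: 77 ≤ 105 ✓

feasible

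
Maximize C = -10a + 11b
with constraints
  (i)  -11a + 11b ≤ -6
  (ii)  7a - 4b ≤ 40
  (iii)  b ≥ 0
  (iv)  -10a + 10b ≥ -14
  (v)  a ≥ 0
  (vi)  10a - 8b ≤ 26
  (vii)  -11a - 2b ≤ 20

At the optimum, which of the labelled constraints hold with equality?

Vertices and C = -10a + 11b:
  (6/11, 0) → C = -60/11
  (119/11, 113/11) → C = 53/11
  (7/5, 0) → C = -14
  (37/5, 6) → C = -8

The maximum is at (119/11, 113/11). Substituting into each constraint, equality holds for (i) and (vi); the remaining constraints have slack.

(i) and (vi)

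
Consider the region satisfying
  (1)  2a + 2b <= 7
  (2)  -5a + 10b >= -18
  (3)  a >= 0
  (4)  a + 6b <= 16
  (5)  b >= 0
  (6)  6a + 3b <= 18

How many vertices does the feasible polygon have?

Pairwise boundary intersections that survive every other constraint:
  (1, 5/2)
  (5/2, 1)
  (0, 8/3)
  (0, 0)
  (3, 0)

5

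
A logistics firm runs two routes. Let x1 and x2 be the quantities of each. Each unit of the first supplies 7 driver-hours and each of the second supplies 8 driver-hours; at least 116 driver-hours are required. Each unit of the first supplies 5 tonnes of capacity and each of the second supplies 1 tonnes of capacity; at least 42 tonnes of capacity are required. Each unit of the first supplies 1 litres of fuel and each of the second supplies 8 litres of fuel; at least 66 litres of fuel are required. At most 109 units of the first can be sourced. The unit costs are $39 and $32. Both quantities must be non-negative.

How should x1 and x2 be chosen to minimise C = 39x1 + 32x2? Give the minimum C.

Extreme points and C = 39x1 + 32x2:
  (0, 42) → C = 1344
  (66, 0) → C = 2574
  (109, 0) → C = 4251
  (20/3, 26/3) → C = 1612/3
  (25/3, 173/24) → C = 1667/3
The feasible region is unbounded (it extends along (0, 1)), but C strictly increases along every unbounded feasible direction, so there is no improving ray and the minimum is attained at a vertex.

x1 = 20/3, x2 = 26/3, minimum C = 1612/3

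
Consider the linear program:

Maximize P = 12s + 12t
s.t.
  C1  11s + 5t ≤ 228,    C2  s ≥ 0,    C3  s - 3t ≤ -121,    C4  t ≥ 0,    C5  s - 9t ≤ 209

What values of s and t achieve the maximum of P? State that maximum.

s = 0, t = 228/5, maximum P = 2736/5

At the optimal vertex, 11s + 5t = 228 and s = 0.
Solving simultaneously gives s = 0, t = 228/5.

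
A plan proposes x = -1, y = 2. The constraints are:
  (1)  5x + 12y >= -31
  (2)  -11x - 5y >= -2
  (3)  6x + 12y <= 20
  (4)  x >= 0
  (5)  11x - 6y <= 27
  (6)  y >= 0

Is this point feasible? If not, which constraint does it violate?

Constraint (4): x = -1, which is not ≥ 0. All other constraints are satisfied.

not feasible — violates (4)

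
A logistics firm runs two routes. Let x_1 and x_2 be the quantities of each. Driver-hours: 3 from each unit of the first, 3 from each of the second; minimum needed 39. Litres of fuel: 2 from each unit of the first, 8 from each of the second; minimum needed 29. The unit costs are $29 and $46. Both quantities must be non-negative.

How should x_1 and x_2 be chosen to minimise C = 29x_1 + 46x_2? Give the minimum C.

x_1 = 25/2, x_2 = 1/2, minimum C = 771/2

Vertices and C = 29x_1 + 46x_2:
  (0, 13) → C = 598
  (29/2, 0) → C = 841/2
  (25/2, 1/2) → C = 771/2
The feasible region is unbounded (it extends along (0, 1), (1, 0)), but C strictly increases along every unbounded feasible direction, so there is no improving ray and the minimum is attained at a vertex.

The optimum lies where 3x_1 + 3x_2 = 39 and 2x_1 + 8x_2 = 29.
Solving simultaneously gives x_1 = 25/2, x_2 = 1/2.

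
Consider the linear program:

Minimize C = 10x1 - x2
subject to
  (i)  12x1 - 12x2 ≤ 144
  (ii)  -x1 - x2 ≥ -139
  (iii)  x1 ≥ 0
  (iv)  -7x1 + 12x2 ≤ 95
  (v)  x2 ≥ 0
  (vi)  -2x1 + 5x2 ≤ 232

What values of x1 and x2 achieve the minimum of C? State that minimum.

x1 = 0, x2 = 95/12, minimum C = -95/12

Extreme points and C = 10x1 - x2:
  (239/5, 179/5) → C = 2211/5
  (12, 0) → C = 120
  (0, 95/12) → C = -95/12
  (0, 0) → C = 0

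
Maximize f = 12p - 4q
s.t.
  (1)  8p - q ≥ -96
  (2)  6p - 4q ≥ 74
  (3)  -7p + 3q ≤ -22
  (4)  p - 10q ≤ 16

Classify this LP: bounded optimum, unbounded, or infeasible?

unbounded

From the feasible point (169/14, -11/28), moving in the direction (4, 6) keeps every constraint satisfied while f increases without bound.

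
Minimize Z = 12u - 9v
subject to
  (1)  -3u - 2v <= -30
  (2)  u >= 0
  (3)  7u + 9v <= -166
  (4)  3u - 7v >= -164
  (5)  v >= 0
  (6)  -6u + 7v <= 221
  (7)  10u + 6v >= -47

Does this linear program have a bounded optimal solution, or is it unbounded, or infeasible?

The boundaries -3u - 2v = -30 and u = 0 meet at (0, 15), but that point violates 7u + 9v ≤ -166. Every candidate vertex is excluded by some other constraint, so the feasible region is empty.

infeasible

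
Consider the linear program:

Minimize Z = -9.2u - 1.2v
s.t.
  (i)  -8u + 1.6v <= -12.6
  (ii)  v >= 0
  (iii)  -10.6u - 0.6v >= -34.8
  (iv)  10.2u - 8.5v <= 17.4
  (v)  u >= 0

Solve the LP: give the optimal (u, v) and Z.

Feasible corners and Z = -9.2u - 1.2v:
  (63/40, 0) → Z = -1449/100
  (93/32, 213/32) → Z = -1389/40
  (29/17, 0) → Z = -1334/85
  (15312/4811, 8526/4811) → Z = -755508/24055

The optimum lies where -8u + 1.6v = -12.6 and -10.6u - 0.6v = -34.8.
Solving simultaneously gives u = 93/32, v = 213/32.

u = 93/32, v = 213/32, minimum Z = -1389/40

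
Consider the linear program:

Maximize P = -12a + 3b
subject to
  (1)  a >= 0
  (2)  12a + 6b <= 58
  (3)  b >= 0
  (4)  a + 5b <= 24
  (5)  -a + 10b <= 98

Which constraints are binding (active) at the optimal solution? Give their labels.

(1) and (4)

Extreme points and P = -12a + 3b:
  (0, 0) → P = 0
  (0, 24/5) → P = 72/5
  (29/6, 0) → P = -58
  (73/27, 115/27) → P = -59/3

The maximum is at (0, 24/5). Substituting into each constraint, equality holds for (1) and (4); the remaining constraints have slack.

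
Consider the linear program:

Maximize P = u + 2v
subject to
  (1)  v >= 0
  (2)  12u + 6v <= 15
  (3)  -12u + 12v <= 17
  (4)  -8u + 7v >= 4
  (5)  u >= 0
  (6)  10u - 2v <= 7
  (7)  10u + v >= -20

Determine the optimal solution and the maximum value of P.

Vertices and P = u + 2v:
  (13/36, 16/9) → P = 47/12
  (27/44, 14/11) → P = 139/44
  (0, 17/12) → P = 17/6
  (0, 4/7) → P = 8/7

The optimum lies where 12u + 6v = 15 and -12u + 12v = 17.
Solving simultaneously gives u = 13/36, v = 16/9.

u = 13/36, v = 16/9, maximum P = 47/12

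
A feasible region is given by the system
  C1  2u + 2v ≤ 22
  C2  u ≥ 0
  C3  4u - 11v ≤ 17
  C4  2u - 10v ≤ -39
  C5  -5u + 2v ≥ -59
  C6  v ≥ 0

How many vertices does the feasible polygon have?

Pairwise boundary intersections that survive every other constraint:
  (0, 11)
  (71/12, 61/12)
  (0, 39/10)

3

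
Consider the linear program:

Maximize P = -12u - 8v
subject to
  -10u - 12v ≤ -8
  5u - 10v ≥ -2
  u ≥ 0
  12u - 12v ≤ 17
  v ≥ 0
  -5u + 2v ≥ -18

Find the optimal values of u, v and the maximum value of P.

u = 7/20, v = 3/8, maximum P = -36/5

Vertices and P = -12u - 8v:
  (7/20, 3/8) → P = -36/5
  (4/5, 0) → P = -48/5
  (97/30, 109/60) → P = -160/3
  (17/12, 0) → P = -17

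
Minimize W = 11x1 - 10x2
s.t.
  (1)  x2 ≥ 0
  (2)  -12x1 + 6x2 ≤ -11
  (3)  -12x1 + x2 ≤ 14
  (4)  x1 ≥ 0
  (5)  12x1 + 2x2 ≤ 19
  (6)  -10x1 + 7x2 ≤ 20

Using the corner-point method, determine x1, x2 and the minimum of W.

Extreme points and W = 11x1 - 10x2:
  (11/12, 0) → W = 121/12
  (19/12, 0) → W = 209/12
  (17/12, 1) → W = 67/12

The binding constraints are -12x1 + 6x2 = -11 and 12x1 + 2x2 = 19.
Solving simultaneously gives x1 = 17/12, x2 = 1.

x1 = 17/12, x2 = 1, minimum W = 67/12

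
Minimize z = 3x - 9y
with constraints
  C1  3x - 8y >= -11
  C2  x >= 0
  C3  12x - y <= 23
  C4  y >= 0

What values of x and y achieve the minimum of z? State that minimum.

x = 65/31, y = 67/31, minimum z = -408/31

Extreme points and z = 3x - 9y:
  (0, 11/8) → z = -99/8
  (65/31, 67/31) → z = -408/31
  (0, 0) → z = 0
  (23/12, 0) → z = 23/4

The optimum lies where 3x - 8y = -11 and 12x - y = 23.
Solving simultaneously gives x = 65/31, y = 67/31.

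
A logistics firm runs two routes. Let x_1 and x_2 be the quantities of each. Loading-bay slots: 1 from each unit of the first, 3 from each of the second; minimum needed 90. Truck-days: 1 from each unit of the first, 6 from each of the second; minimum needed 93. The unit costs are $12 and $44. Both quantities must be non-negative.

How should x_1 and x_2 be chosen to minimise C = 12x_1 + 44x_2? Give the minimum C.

Vertices and C = 12x_1 + 44x_2:
  (0, 30) → C = 1320
  (93, 0) → C = 1116
  (87, 1) → C = 1088
The feasible region is unbounded (it extends along (0, 1), (1, 0)), but C strictly increases along every unbounded feasible direction, so there is no improving ray and the minimum is attained at a vertex.

The binding constraints are x_1 + 3x_2 = 90 and x_1 + 6x_2 = 93.
Solving simultaneously gives x_1 = 87, x_2 = 1.

x_1 = 87, x_2 = 1, minimum C = 1088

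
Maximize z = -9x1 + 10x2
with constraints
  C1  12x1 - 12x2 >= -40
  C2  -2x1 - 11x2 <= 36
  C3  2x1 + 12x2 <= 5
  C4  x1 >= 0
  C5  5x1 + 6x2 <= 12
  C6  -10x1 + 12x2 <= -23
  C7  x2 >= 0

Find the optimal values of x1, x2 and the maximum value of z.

Extreme points and z = -9x1 + 10x2:
  (19/8, 1/48) → z = -127/6
  (7/3, 1/36) → z = -373/18
  (12/5, 0) → z = -108/5
  (23/10, 0) → z = -207/10

At the optimal vertex, -10x1 + 12x2 = -23 and x2 = 0.
Solving simultaneously gives x1 = 23/10, x2 = 0.

x1 = 23/10, x2 = 0, maximum z = -207/10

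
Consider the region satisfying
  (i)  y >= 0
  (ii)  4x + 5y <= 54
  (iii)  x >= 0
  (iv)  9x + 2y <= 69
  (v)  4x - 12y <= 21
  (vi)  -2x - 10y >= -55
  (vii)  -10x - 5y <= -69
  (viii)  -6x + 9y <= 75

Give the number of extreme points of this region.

4

Of the 28 pairwise boundary intersections, those satisfying every inequality are:
  (15/2, 3/4)
  (290/43, 357/86)
  (933/140, 33/70)
  (83/18, 206/45)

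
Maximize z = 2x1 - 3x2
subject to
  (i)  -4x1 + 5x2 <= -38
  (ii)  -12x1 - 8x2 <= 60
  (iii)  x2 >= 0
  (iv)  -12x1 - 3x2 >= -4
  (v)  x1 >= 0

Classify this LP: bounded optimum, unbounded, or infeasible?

infeasible

The boundaries -4x1 + 5x2 = -38 and -12x1 - 8x2 = 60 meet at (1/23, -174/23), but that point violates x2 ≥ 0. Every candidate vertex is excluded by some other constraint, so the feasible region is empty.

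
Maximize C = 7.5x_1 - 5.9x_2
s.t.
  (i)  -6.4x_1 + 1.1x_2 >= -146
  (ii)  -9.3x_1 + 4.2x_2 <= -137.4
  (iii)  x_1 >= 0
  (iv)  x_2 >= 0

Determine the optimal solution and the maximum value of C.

x_1 = 365/16, x_2 = 0, maximum C = 5475/32

Extreme points and C = 7.5x_1 - 5.9x_2:
  (5134/185, 5316/185) → C = 35703/925
  (365/16, 0) → C = 5475/32
  (458/31, 0) → C = 3435/31

At the optimal vertex, -6.4x_1 + 1.1x_2 = -146 and x_2 = 0.
Solving simultaneously gives x_1 = 365/16, x_2 = 0.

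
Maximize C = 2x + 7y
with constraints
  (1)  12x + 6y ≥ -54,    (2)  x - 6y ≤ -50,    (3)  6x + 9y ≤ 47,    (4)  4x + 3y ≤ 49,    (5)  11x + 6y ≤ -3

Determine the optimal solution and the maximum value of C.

Vertices and C = 2x + 7y:
  (-8, 7) → C = 33
  (-32/3, 37/3) → C = 65
  (-53/12, 547/72) → C = 3193/72
  (-103/21, 535/63) → C = 3127/63

The binding constraints are 12x + 6y = -54 and 6x + 9y = 47.
Solving simultaneously gives x = -32/3, y = 37/3.

x = -32/3, y = 37/3, maximum C = 65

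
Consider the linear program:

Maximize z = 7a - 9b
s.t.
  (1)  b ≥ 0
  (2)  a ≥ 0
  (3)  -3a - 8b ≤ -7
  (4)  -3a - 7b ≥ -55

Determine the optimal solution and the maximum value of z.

Corner points and z = 7a - 9b:
  (7/3, 0) → z = 49/3
  (55/3, 0) → z = 385/3
  (0, 7/8) → z = -63/8
  (0, 55/7) → z = -495/7

At the optimal vertex, b = 0 and -3a - 7b = -55.
Solving simultaneously gives a = 55/3, b = 0.

a = 55/3, b = 0, maximum z = 385/3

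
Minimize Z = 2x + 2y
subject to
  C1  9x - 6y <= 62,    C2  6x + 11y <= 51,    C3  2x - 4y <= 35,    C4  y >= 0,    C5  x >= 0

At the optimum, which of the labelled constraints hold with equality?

C4 and C5

Vertices and Z = 2x + 2y:
  (988/135, 29/45) → Z = 430/27
  (62/9, 0) → Z = 124/9
  (0, 51/11) → Z = 102/11
  (0, 0) → Z = 0

The minimum is at (0, 0). Substituting into each constraint, equality holds for C4 and C5; the remaining constraints have slack.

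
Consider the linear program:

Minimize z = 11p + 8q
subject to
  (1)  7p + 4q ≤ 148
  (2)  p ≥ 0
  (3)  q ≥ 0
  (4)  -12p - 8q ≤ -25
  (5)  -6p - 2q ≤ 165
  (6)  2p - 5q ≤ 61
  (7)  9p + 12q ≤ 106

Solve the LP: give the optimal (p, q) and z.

p = 25/12, q = 0, minimum z = 275/12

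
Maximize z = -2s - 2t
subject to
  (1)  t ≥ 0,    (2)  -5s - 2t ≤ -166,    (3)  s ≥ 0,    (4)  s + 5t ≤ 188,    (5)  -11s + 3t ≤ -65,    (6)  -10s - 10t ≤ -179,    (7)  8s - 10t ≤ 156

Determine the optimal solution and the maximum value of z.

s = 986/33, t = 274/33, maximum z = -840/11

Vertices and z = -2s - 2t:
  (454/23, 774/23) → z = -2456/23
  (986/33, 274/33) → z = -840/11
  (266/5, 674/25) → z = -4008/25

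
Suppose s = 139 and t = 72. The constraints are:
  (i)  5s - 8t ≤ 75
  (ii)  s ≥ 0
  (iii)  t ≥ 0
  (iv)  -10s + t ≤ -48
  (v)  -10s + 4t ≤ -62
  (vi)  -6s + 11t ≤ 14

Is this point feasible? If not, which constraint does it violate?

Constraint (i): 5s - 8t = 119, which is not ≤ 75. All other constraints are satisfied.

not feasible — violates (i)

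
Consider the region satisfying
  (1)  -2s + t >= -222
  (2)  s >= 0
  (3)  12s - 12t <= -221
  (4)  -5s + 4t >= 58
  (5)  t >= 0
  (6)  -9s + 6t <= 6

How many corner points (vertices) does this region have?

3

Pairwise boundary intersections that survive every other constraint:
  (946/3, 1226/3)
  (446, 670)
  (54, 82)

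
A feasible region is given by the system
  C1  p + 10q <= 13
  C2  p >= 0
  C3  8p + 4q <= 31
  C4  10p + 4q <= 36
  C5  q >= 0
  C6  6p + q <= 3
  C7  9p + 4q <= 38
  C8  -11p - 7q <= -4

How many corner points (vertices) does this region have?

Intersecting each pair of boundary lines and keeping only the points that satisfy every inequality leaves:
  (0, 13/10)
  (17/59, 75/59)
  (0, 4/7)
  (1/2, 0)
  (4/11, 0)

5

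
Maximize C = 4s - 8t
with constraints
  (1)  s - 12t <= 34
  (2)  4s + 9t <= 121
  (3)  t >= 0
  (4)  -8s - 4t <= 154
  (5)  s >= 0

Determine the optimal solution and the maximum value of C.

s = 121/4, t = 0, maximum C = 121

Vertices and C = 4s - 8t:
  (121/4, 0) → C = 121
  (0, 121/9) → C = -968/9
  (0, 0) → C = 0

At the optimal vertex, 4s + 9t = 121 and t = 0.
Solving simultaneously gives s = 121/4, t = 0.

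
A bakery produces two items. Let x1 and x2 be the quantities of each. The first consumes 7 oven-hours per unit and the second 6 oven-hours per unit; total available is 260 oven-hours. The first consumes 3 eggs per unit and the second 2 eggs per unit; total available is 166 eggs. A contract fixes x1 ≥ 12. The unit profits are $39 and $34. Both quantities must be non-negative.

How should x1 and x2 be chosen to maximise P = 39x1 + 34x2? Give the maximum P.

Feasible corners and P = 39x1 + 34x2:
  (260/7, 0) → P = 10140/7
  (12, 0) → P = 468
  (12, 88/3) → P = 4396/3

The binding constraints are 7x1 + 6x2 = 260 and x1 = 12.
Solving simultaneously gives x1 = 12, x2 = 88/3.

x1 = 12, x2 = 88/3, maximum P = 4396/3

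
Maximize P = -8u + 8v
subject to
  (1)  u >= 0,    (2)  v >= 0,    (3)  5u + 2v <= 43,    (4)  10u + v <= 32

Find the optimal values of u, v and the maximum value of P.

u = 0, v = 43/2, maximum P = 172

Corner points and P = -8u + 8v:
  (0, 0) → P = 0
  (0, 43/2) → P = 172
  (16/5, 0) → P = -128/5
  (7/5, 18) → P = 664/5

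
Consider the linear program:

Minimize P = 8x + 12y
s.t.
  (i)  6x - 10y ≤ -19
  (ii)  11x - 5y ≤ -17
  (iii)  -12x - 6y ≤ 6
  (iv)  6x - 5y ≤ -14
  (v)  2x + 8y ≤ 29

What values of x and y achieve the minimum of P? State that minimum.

x = -19/16, y = 11/8, minimum P = 7

Feasible corners and P = 8x + 12y:
  (-3/5, 52/25) → P = 504/25
  (9/98, 353/98) → P = 2154/49
  (-19/16, 11/8) → P = 7
  (-37/14, 30/7) → P = 212/7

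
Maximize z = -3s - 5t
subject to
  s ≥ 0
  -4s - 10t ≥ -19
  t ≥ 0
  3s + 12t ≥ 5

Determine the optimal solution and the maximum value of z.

Feasible corners and z = -3s - 5t:
  (0, 19/10) → z = -19/2
  (0, 5/12) → z = -25/12
  (19/4, 0) → z = -57/4
  (5/3, 0) → z = -5

The optimum lies where s = 0 and 3s + 12t = 5.
Solving simultaneously gives s = 0, t = 5/12.

s = 0, t = 5/12, maximum z = -25/12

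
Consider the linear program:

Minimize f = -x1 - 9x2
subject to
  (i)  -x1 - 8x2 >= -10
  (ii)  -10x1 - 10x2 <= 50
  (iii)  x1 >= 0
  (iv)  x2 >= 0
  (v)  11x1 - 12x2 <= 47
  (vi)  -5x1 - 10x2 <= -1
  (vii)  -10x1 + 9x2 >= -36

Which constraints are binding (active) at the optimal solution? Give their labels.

(i) and (iii)

Vertices and f = -x1 - 9x2:
  (0, 5/4) → f = -45/4
  (378/89, 64/89) → f = -954/89
  (0, 1/10) → f = -9/10
  (1/5, 0) → f = -1/5
  (18/5, 0) → f = -18/5

The minimum is at (0, 5/4). Substituting into each constraint, equality holds for (i) and (iii); the remaining constraints have slack.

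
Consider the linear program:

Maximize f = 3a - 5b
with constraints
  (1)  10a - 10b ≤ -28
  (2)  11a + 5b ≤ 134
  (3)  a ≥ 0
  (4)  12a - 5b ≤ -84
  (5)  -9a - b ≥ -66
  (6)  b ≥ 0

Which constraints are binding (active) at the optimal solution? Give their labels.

Corner points and f = 3a - 5b:
  (0, 134/5) → f = -134
  (50/23, 2532/115) → f = -2382/23
  (0, 84/5) → f = -84

The maximum is at (0, 84/5). Substituting into each constraint, equality holds for (3) and (4); the remaining constraints have slack.

(3) and (4)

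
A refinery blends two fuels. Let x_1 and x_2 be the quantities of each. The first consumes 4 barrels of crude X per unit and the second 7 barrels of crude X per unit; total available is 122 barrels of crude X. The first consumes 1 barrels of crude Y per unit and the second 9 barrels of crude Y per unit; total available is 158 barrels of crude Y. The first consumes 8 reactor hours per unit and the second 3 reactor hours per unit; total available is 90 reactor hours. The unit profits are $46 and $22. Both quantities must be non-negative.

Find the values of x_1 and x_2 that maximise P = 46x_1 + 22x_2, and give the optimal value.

Extreme points and P = 46x_1 + 22x_2:
  (0, 0) → P = 0
  (0, 122/7) → P = 2684/7
  (45/4, 0) → P = 1035/2
  (6, 14) → P = 584

The binding constraints are 4x_1 + 7x_2 = 122 and 8x_1 + 3x_2 = 90.
Solving simultaneously gives x_1 = 6, x_2 = 14.

x_1 = 6, x_2 = 14, maximum P = 584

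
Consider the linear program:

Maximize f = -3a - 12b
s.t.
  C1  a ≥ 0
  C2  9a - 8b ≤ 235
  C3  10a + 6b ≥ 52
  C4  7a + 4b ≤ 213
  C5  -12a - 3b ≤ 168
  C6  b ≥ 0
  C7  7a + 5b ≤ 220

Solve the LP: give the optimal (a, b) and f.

a = 26/5, b = 0, maximum f = -78/5

Vertices and f = -3a - 12b:
  (0, 26/3) → f = -104
  (0, 44) → f = -528
  (661/23, 68/23) → f = -2799/23
  (235/9, 0) → f = -235/3
  (26/5, 0) → f = -78/5
  (185/7, 7) → f = -1143/7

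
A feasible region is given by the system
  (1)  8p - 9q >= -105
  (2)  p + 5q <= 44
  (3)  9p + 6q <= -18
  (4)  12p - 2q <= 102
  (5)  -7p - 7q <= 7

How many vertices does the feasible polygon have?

3

Intersecting each pair of boundary lines and keeping only the points that satisfy every inequality leaves:
  (-264/43, 267/43)
  (-114/17, 97/17)
  (-4, 3)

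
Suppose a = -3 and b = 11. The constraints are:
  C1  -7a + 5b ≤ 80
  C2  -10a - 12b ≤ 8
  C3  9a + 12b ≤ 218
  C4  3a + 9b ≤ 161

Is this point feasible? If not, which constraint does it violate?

C1: 76 ≤ 80 ✓
C2: -102 ≤ 8 ✓
C3: 105 ≤ 218 ✓
C4: 90 ≤ 161 ✓

feasible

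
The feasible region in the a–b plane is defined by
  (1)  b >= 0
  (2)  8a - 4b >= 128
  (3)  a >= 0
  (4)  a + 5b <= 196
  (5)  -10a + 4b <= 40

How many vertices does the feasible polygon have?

Intersecting each pair of boundary lines and keeping only the points that satisfy every inequality leaves:
  (16, 0)
  (196, 0)
  (356/11, 360/11)

3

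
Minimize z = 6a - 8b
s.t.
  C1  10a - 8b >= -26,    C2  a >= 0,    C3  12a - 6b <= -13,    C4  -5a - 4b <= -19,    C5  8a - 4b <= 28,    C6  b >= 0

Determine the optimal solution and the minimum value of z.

a = 13/9, b = 91/18, minimum z = -286/9

Vertices and z = 6a - 8b:
  (13/9, 91/18) → z = -286/9
  (3/5, 4) → z = -142/5
  (31/39, 293/78) → z = -986/39

At the optimal vertex, 10a - 8b = -26 and 12a - 6b = -13.
Solving simultaneously gives a = 13/9, b = 91/18.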